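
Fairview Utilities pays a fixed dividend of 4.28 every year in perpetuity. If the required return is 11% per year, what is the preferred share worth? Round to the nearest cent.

38.91

Level perpetuity: PV = C / r = 4.28 / 0.11 = 38.91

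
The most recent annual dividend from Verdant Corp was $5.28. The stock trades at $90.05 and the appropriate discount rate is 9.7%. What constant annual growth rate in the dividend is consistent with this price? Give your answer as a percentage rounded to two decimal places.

3.62%

P = D₀(1+g)/(r−g) ⇒ P(r−g) = D₀(1+g) ⇒ g(P+D₀) = P·r − D₀
g = (P·r − D₀)/(P + D₀) = ($90.05×0.097 − $5.28) / ($90.05 + $5.28) = 0.036241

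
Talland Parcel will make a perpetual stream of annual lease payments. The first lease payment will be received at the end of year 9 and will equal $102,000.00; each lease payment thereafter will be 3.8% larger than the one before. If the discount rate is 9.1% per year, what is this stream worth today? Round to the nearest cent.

$958796.19

Value at end of year 8: C₁ / (r − g) = $102,000.00 / (0.091 − 0.038) = $1,924,528.3019
Discount to today: PV = $1,924,528.3019 / (1 + 0.091)^8 = $1,924,528.3019 / 2.007234 = $958,796.19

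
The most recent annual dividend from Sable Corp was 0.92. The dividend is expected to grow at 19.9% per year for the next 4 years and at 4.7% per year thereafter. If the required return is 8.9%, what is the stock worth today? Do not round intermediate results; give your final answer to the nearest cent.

D_1 = 1.10308
D_2 = 1.32259
D_3 = 1.58579
D_4 = 1.90136
Terminal value at year 4: TV = D_4×(1+g_2)/(r−g_2) = 1.99072/0.042 = 47.39821
P_0 = D_1/(1+r)^1 + D_2/(1+r)^2 + D_3/(1+r)^3 + D_4/(1+r)^4 + TV/(1+r)^4
    = 1.01293 + 1.11525 + 1.22790 + 1.35193 + 33.70159 = 38.40959

38.41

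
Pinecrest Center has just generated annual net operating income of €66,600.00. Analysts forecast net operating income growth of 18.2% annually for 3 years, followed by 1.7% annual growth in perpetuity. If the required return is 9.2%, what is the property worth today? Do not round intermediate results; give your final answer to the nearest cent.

D_1 = 78721.20000
D_2 = 93048.45840
D_3 = 109983.27783
Terminal value at year 3: TV = D_3×(1+g_2)/(r−g_2) = 111852.99355/0.075 = 1491373.24736
P_0 = D_1/(1+r)^1 + D_2/(1+r)^2 + D_3/(1+r)^3 + TV/(1+r)^3
    = 72089.01099 + 78030.41299 + 84461.49099 + 1145297.81779 = 1379878.73276

€1379878.73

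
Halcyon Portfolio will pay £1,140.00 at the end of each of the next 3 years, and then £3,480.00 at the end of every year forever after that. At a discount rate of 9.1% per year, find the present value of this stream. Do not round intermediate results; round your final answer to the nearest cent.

£32329.07

PV of 3-year annuity: £1,140.00 × [1 − (1+0.091)^−3] / 0.091 = 2880.54075
Perpetuity value at year 3: £3,480.00 / 0.091 = 38241.75824
PV of perpetuity: 38241.75824 / (1+0.091)^3 = 29448.52859
Total PV = 2880.54075 + 29448.52859 = 32329.06933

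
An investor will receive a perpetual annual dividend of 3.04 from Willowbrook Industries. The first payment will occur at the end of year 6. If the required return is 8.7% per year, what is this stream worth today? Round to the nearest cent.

Value at end of year 5: C / r = 3.04 / 0.087 = 34.9425
Discount to today: PV = 34.9425 / (1 + 0.087)^5 = 34.9425 / 1.517566 = 23.03

23.03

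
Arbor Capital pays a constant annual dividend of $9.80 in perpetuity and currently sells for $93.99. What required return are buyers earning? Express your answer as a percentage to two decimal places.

10.43%

P = C/r ⇒ r = C/P = $9.80/$93.99 = 0.104266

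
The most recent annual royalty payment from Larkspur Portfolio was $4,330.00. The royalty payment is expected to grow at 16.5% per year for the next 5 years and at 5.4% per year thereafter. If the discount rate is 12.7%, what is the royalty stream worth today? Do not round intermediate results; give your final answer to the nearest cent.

$97734.04

D_1 = 5044.45000
D_2 = 5876.78425
D_3 = 6846.45365
D_4 = 7976.11850
D_5 = 9292.17806
Terminal value at year 5: TV = D_5×(1+g_2)/(r−g_2) = 9793.95567/0.073 = 134163.77633
P_0 = D_1/(1+r)^1 + D_2/(1+r)^2 + D_3/(1+r)^3 + D_4/(1+r)^4 + D_5/(1+r)^5 + TV/(1+r)^5
    = 4475.99823 + 4626.91919 + 4782.92889 + 4944.19890 + 5110.90658 + 73793.08956 = 97734.04135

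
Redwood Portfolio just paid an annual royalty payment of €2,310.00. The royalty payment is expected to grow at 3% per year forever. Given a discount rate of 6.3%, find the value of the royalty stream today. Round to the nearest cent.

D₁ = D₀ × (1 + g) = €2,310.00 × 1.03 = €2,379.3000
Growing perpetuity: P = D₁ / (r − g) = €2,379.3000 / (0.063 − 0.03) = €72,100.00

€72100.00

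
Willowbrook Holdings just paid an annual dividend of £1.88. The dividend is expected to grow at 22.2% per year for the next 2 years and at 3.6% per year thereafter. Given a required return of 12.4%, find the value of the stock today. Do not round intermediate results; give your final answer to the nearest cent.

£30.43

D_1 = 2.29736
D_2 = 2.80737
Terminal value at year 2: TV = D_2×(1+g_2)/(r−g_2) = 2.90844/0.088 = 33.05045
P_0 = D_1/(1+r)^1 + D_2/(1+r)^2 + TV/(1+r)^2
    = 2.04391 + 2.22212 + 26.16042 = 30.42646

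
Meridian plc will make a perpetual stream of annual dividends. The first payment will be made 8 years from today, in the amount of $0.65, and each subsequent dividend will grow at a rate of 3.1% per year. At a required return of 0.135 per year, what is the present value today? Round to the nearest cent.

$2.58

Value at end of year 7: C₁ / (r − g) = $0.65 / (0.135 − 0.031) = $6.2500
Discount to today: PV = $6.2500 / (1 + 0.135)^7 = $6.2500 / 2.426448 = $2.58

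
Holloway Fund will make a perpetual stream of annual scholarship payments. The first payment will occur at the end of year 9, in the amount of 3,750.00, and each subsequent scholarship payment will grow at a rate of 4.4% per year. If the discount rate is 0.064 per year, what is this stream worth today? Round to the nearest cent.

114147.98

Value at end of year 8: C₁ / (r − g) = 3,750.00 / (0.064 − 0.044) = 187,500.0000
Discount to today: PV = 187,500.0000 / (1 + 0.064)^8 = 187,500.0000 / 1.642605 = 114,147.98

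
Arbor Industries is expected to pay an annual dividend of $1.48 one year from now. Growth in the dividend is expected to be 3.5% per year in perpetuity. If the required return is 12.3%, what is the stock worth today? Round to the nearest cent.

Growing perpetuity: P = D₁ / (r − g) = $1.4800 / (0.123 − 0.035) = $16.82

$16.82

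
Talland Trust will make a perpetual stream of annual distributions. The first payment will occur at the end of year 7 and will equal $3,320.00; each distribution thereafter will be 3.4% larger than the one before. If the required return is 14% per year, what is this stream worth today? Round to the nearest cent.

$14269.31

Value at end of year 6: C₁ / (r − g) = $3,320.00 / (0.14 − 0.034) = $31,320.7547
Discount to today: PV = $31,320.7547 / (1 + 0.14)^6 = $31,320.7547 / 2.194973 = $14,269.31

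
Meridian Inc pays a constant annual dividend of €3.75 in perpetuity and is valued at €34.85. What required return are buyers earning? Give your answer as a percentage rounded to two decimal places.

P = C/r ⇒ r = C/P = €3.75/€34.85 = 0.107604

10.76%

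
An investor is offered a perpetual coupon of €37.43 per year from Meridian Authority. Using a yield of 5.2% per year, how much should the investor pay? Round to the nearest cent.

€719.81

Level perpetuity: PV = C / r = €37.43 / 0.052 = €719.81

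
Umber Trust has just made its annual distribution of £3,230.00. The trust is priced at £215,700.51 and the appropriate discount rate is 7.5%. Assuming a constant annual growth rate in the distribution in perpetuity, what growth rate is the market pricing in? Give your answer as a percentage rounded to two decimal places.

P = D₀(1+g)/(r−g) ⇒ P(r−g) = D₀(1+g) ⇒ g(P+D₀) = P·r − D₀
g = (P·r − D₀)/(P + D₀) = (£215,700.51×0.075 − £3,230.00) / (£215,700.51 + £3,230.00) = 0.059140

5.91%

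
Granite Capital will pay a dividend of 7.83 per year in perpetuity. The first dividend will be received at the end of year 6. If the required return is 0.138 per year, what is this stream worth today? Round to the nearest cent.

29.73

Value at end of year 5: C / r = 7.83 / 0.138 = 56.7391
Discount to today: PV = 56.7391 / (1 + 0.138)^5 = 56.7391 / 1.908584 = 29.73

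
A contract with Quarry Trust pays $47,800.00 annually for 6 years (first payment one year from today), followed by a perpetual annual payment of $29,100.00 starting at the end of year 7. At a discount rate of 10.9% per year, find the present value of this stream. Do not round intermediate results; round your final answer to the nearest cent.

PV of 6-year annuity: $47,800.00 × [1 − (1+0.109)^−6] / 0.109 = 202803.59430
Perpetuity value at year 6: $29,100.00 / 0.109 = 266972.47706
PV of perpetuity: 266972.47706 / (1+0.109)^6 = 143508.36422
Total PV = 202803.59430 + 143508.36422 = 346311.95852

$346311.96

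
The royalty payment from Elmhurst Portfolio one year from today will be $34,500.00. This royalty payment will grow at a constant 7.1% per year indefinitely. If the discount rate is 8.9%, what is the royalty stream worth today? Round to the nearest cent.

$1916666.67

Growing perpetuity: P = D₁ / (r − g) = $34,500.0000 / (0.089 − 0.071) = $1,916,666.67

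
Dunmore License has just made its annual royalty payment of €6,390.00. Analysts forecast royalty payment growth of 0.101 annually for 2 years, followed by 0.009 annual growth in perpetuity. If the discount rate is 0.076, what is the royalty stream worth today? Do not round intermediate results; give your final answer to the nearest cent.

D_1 = 7035.39000
D_2 = 7745.96439
Terminal value at year 2: TV = D_2×(1+g_2)/(r−g_2) = 7815.67807/0.067 = 116651.91149
P_0 = D_1/(1+r)^1 + D_2/(1+r)^2 + TV/(1+r)^2
    = 6538.46654 + 6690.38259 + 100755.16463 = 113984.01376

€113984.01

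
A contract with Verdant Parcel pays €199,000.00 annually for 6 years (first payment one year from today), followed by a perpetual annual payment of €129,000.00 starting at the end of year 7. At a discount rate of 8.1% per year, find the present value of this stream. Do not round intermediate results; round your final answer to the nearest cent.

€1915214.81

PV of 6-year annuity: €199,000.00 × [1 − (1+0.081)^−6] / 0.081 = 917168.88348
Perpetuity value at year 6: €129,000.00 / 0.081 = 1592592.59259
PV of perpetuity: 1592592.59259 / (1+0.081)^6 = 998045.92943
Total PV = 917168.88348 + 998045.92943 = 1915214.81291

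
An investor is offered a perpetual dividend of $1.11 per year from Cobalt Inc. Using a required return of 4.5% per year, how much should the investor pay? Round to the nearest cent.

$24.67

Level perpetuity: PV = C / r = $1.11 / 0.045 = $24.67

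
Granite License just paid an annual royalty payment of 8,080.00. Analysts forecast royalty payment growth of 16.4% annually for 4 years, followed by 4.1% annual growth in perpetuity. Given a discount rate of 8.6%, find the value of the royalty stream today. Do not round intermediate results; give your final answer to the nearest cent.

D_1 = 9405.12000
D_2 = 10947.55968
D_3 = 12742.95947
D_4 = 14832.80482
Terminal value at year 4: TV = D_4×(1+g_2)/(r−g_2) = 15440.94982/0.045 = 343132.21817
P_0 = D_1/(1+r)^1 + D_2/(1+r)^2 + D_3/(1+r)^3 + D_4/(1+r)^4 + TV/(1+r)^4
    = 8660.33149 + 9282.34425 + 9949.03196 + 10663.60332 + 246684.69003 = 285240.00105

285240.00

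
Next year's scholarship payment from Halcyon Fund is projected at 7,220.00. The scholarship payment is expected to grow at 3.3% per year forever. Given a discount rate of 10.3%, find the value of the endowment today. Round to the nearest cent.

Growing perpetuity: P = D₁ / (r − g) = 7,220.0000 / (0.103 − 0.033) = 103,142.86

103142.86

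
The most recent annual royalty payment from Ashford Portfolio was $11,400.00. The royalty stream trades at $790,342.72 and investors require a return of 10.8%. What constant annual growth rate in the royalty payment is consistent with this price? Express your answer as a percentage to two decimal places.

P = D₀(1+g)/(r−g) ⇒ P(r−g) = D₀(1+g) ⇒ g(P+D₀) = P·r − D₀
g = (P·r − D₀)/(P + D₀) = ($790,342.72×0.108 − $11,400.00) / ($790,342.72 + $11,400.00) = 0.092245

9.22%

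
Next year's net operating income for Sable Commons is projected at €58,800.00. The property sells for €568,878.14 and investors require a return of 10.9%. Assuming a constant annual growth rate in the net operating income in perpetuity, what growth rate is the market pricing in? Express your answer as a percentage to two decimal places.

0.56%

P = D₁/(r−g) ⇒ g = r − D₁/P = 0.109 − €58,800.00/€568,878.14 = 0.005639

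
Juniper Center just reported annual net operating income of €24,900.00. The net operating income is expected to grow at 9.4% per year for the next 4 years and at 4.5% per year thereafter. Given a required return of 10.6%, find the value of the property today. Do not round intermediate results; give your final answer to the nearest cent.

D_1 = 27240.60000
D_2 = 29801.21640
D_3 = 32602.53074
D_4 = 35667.16863
Terminal value at year 4: TV = D_4×(1+g_2)/(r−g_2) = 37272.19122/0.061 = 611019.52819
P_0 = D_1/(1+r)^1 + D_2/(1+r)^2 + D_3/(1+r)^3 + D_4/(1+r)^4 + TV/(1+r)^4
    = 24629.83725 + 24362.60574 + 24098.27367 + 23836.80958 + 408351.90189 = 505279.42814

€505279.43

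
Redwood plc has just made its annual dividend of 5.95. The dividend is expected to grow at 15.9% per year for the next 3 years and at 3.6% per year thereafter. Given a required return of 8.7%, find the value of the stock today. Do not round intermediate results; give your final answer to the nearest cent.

D_1 = 6.89605
D_2 = 7.99252
D_3 = 9.26333
Terminal value at year 3: TV = D_3×(1+g_2)/(r−g_2) = 9.59681/0.051 = 188.17280
P_0 = D_1/(1+r)^1 + D_2/(1+r)^2 + D_3/(1+r)^3 + TV/(1+r)^3
    = 6.34411 + 6.76433 + 7.21238 + 146.51032 = 166.83114

166.83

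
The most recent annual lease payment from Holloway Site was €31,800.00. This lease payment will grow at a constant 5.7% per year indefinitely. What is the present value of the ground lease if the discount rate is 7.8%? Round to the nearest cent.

D₁ = D₀ × (1 + g) = €31,800.00 × 1.057 = €33,612.6000
Growing perpetuity: P = D₁ / (r − g) = €33,612.6000 / (0.078 − 0.057) = €1,600,600.00

€1600600.00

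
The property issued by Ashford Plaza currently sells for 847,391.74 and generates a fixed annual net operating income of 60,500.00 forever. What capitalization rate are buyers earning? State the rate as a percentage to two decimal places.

7.14%

P = C/r ⇒ r = C/P = 60,500.00/847,391.74 = 0.071396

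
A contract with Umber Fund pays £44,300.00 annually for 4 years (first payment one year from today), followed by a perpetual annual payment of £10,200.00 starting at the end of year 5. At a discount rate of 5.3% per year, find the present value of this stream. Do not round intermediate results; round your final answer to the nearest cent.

£312531.84

PV of 4-year annuity: £44,300.00 × [1 − (1+0.053)^−4] / 0.053 = 155997.06853
Perpetuity value at year 4: £10,200.00 / 0.053 = 192452.83019
PV of perpetuity: 192452.83019 / (1+0.053)^4 = 156534.76926
Total PV = 155997.06853 + 156534.76926 = 312531.83780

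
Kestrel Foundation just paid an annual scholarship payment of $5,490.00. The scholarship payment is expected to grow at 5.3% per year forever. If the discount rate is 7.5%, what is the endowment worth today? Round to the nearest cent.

D₁ = D₀ × (1 + g) = $5,490.00 × 1.053 = $5,780.9700
Growing perpetuity: P = D₁ / (r − g) = $5,780.9700 / (0.075 − 0.053) = $262,771.36

$262771.36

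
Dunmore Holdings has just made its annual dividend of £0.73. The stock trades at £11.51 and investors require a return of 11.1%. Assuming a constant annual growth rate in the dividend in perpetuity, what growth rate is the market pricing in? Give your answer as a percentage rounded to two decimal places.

4.47%

P = D₀(1+g)/(r−g) ⇒ P(r−g) = D₀(1+g) ⇒ g(P+D₀) = P·r − D₀
g = (P·r − D₀)/(P + D₀) = (£11.51×0.111 − £0.73) / (£11.51 + £0.73) = 0.044739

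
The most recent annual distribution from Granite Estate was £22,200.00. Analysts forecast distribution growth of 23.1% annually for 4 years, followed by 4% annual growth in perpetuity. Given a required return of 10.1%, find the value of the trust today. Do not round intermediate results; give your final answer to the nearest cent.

D_1 = 27328.20000
D_2 = 33641.01420
D_3 = 41412.08848
D_4 = 50978.28092
Terminal value at year 4: TV = D_4×(1+g_2)/(r−g_2) = 53017.41216/0.061 = 869137.90419
P_0 = D_1/(1+r)^1 + D_2/(1+r)^2 + D_3/(1+r)^3 + D_4/(1+r)^4 + TV/(1+r)^4
    = 24821.25341 + 27752.00994 + 31028.81402 + 34692.52503 + 591479.11525 = 709773.71765

£709773.72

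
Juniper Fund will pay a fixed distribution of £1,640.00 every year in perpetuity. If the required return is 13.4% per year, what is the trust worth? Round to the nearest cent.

£12238.81

Level perpetuity: PV = C / r = £1,640.00 / 0.134 = £12,238.81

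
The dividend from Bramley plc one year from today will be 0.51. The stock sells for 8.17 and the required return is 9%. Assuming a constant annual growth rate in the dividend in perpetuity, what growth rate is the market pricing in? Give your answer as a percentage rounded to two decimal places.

P = D₁/(r−g) ⇒ g = r − D₁/P = 0.09 − 0.51/8.17 = 0.027576

2.76%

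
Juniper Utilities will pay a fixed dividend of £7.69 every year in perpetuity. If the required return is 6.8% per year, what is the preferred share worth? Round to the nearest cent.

£113.09

Level perpetuity: PV = C / r = £7.69 / 0.068 = £113.09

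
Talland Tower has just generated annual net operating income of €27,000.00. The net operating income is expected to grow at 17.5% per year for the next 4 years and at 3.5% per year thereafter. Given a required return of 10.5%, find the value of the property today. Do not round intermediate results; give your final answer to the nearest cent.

D_1 = 31725.00000
D_2 = 37276.87500
D_3 = 43800.32812
D_4 = 51465.38555
Terminal value at year 4: TV = D_4×(1+g_2)/(r−g_2) = 53266.67404/0.07 = 760952.48630
P_0 = D_1/(1+r)^1 + D_2/(1+r)^2 + D_3/(1+r)^3 + D_4/(1+r)^4 + TV/(1+r)^4
    = 28710.40724 + 30529.16607 + 32463.14039 + 34519.62892 + 510397.37049 = 636619.71311

€636619.71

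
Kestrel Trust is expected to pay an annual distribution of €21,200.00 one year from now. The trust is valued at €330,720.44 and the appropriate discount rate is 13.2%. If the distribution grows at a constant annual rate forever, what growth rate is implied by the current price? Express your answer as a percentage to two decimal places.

P = D₁/(r−g) ⇒ g = r − D₁/P = 0.132 − €21,200.00/€330,720.44 = 0.067898

6.79%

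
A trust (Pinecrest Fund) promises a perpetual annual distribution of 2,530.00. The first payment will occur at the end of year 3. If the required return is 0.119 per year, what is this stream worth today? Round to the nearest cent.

Value at end of year 2: C / r = 2,530.00 / 0.119 = 21,260.5042
Discount to today: PV = 21,260.5042 / (1 + 0.119)^2 = 21,260.5042 / 1.252161 = 16,979.05

16979.05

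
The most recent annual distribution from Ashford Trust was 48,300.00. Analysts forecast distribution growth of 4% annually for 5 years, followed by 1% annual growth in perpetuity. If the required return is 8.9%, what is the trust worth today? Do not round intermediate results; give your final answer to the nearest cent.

701325.30

D_1 = 50232.00000
D_2 = 52241.28000
D_3 = 54330.93120
D_4 = 56504.16845
D_5 = 58764.33519
Terminal value at year 5: TV = D_5×(1+g_2)/(r−g_2) = 59351.97854/0.079 = 751290.86757
P_0 = D_1/(1+r)^1 + D_2/(1+r)^2 + D_3/(1+r)^3 + D_4/(1+r)^4 + D_5/(1+r)^5 + TV/(1+r)^5
    = 46126.72176 + 44051.23107 + 42069.12793 + 40176.21032 + 38368.46532 + 490533.54401 = 701325.30041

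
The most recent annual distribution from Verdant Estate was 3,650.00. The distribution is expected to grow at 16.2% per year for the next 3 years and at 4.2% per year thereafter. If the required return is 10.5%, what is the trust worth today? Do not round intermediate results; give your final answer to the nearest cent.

D_1 = 4241.30000
D_2 = 4928.39060
D_3 = 5726.78988
Terminal value at year 3: TV = D_3×(1+g_2)/(r−g_2) = 5967.31505/0.063 = 94719.28654
P_0 = D_1/(1+r)^1 + D_2/(1+r)^2 + D_3/(1+r)^3 + TV/(1+r)^3
    = 3838.28054 + 4036.27329 + 4244.47925 + 70202.33930 = 82321.37239

82321.37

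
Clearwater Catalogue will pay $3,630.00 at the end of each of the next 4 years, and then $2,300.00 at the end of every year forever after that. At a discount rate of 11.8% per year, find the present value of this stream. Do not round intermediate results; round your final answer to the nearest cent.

$23548.28

PV of 4-year annuity: $3,630.00 × [1 − (1+0.118)^−4] / 0.118 = 11072.18198
Perpetuity value at year 4: $2,300.00 / 0.118 = 19491.52542
PV of perpetuity: 19491.52542 / (1+0.118)^4 = 12476.09332
Total PV = 11072.18198 + 12476.09332 = 23548.27529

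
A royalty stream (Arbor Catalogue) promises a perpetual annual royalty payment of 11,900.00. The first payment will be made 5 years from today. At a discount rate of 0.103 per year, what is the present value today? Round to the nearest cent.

Value at end of year 4: C / r = 11,900.00 / 0.103 = 115,533.9806
Discount to today: PV = 115,533.9806 / (1 + 0.103)^4 = 115,533.9806 / 1.480137 = 78,056.25

78056.25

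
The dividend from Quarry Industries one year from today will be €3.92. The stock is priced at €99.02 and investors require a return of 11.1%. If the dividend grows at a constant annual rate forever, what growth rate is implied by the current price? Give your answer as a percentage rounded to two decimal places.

7.14%

P = D₁/(r−g) ⇒ g = r − D₁/P = 0.111 − €3.92/€99.02 = 0.071412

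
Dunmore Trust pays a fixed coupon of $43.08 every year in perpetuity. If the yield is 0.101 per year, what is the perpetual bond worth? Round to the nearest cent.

$426.53

Level perpetuity: PV = C / r = $43.08 / 0.101 = $426.53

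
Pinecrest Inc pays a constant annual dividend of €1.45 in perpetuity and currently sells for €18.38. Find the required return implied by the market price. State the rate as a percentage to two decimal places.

P = C/r ⇒ r = C/P = €1.45/€18.38 = 0.078890

7.89%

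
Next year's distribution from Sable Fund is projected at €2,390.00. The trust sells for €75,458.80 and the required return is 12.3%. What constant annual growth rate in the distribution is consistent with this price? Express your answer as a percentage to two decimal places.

P = D₁/(r−g) ⇒ g = r − D₁/P = 0.123 − €2,390.00/€75,458.80 = 0.091327

9.13%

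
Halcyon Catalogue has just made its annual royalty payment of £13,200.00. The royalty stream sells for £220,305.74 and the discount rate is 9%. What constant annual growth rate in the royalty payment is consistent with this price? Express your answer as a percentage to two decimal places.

2.84%

P = D₀(1+g)/(r−g) ⇒ P(r−g) = D₀(1+g) ⇒ g(P+D₀) = P·r − D₀
g = (P·r − D₀)/(P + D₀) = (£220,305.74×0.09 − £13,200.00) / (£220,305.74 + £13,200.00) = 0.028383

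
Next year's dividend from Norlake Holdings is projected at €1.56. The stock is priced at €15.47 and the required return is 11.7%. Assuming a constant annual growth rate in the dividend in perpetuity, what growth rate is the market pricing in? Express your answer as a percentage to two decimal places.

1.62%

P = D₁/(r−g) ⇒ g = r − D₁/P = 0.117 − €1.56/€15.47 = 0.016160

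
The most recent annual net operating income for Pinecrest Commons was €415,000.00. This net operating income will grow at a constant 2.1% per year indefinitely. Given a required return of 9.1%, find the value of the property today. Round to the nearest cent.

D₁ = D₀ × (1 + g) = €415,000.00 × 1.021 = €423,715.0000
Growing perpetuity: P = D₁ / (r − g) = €423,715.0000 / (0.091 − 0.021) = €6,053,071.43

€6053071.43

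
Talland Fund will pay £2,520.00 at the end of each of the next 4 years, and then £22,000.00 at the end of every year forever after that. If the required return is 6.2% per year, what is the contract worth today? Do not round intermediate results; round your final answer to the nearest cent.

PV of 4-year annuity: £2,520.00 × [1 − (1+0.062)^−4] / 0.062 = 8692.22420
Perpetuity value at year 4: £22,000.00 / 0.062 = 354838.70968
PV of perpetuity: 354838.70968 / (1+0.062)^4 = 278954.21266
Total PV = 8692.22420 + 278954.21266 = 287646.43686

£287646.44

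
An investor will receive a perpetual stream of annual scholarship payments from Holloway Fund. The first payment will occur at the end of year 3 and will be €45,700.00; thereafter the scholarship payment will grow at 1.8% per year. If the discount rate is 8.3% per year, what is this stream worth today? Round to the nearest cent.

€599440.29

Value at end of year 2: C₁ / (r − g) = €45,700.00 / (0.083 − 0.018) = €703,076.9231
Discount to today: PV = €703,076.9231 / (1 + 0.083)^2 = €703,076.9231 / 1.172889 = €599,440.29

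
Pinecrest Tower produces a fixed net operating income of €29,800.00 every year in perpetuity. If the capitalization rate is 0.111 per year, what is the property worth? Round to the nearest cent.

Level perpetuity: PV = C / r = €29,800.00 / 0.111 = €268,468.47

€268468.47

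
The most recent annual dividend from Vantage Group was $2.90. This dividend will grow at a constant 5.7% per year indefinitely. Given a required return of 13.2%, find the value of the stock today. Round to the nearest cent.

D₁ = D₀ × (1 + g) = $2.90 × 1.057 = $3.0653
Growing perpetuity: P = D₁ / (r − g) = $3.0653 / (0.132 − 0.057) = $40.87

$40.87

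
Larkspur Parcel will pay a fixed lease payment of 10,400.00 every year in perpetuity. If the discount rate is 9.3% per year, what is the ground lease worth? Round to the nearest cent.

Level perpetuity: PV = C / r = 10,400.00 / 0.093 = 111,827.96

111827.96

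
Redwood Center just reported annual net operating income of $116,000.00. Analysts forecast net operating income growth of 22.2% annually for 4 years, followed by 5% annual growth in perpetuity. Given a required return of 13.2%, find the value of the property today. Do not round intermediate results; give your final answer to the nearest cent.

D_1 = 141752.00000
D_2 = 173220.94400
D_3 = 211675.99357
D_4 = 258668.06414
Terminal value at year 4: TV = D_4×(1+g_2)/(r−g_2) = 271601.46735/0.082 = 3312213.01643
P_0 = D_1/(1+r)^1 + D_2/(1+r)^2 + D_3/(1+r)^3 + D_4/(1+r)^4 + TV/(1+r)^4
    = 125222.61484 + 135178.47644 + 145925.88182 + 157527.76288 + 2017123.79296 = 2580978.52895

$2580978.53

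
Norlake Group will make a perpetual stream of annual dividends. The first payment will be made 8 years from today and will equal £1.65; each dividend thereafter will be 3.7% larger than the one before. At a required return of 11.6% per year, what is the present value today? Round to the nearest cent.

£9.69

Value at end of year 7: C₁ / (r − g) = £1.65 / (0.116 − 0.037) = £20.8861
Discount to today: PV = £20.8861 / (1 + 0.116)^7 = £20.8861 / 2.156003 = £9.69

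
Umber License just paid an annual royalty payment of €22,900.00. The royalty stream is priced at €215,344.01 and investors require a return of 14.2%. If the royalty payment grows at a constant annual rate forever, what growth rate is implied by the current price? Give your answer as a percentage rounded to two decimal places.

P = D₀(1+g)/(r−g) ⇒ P(r−g) = D₀(1+g) ⇒ g(P+D₀) = P·r − D₀
g = (P·r − D₀)/(P + D₀) = (€215,344.01×0.142 − €22,900.00) / (€215,344.01 + €22,900.00) = 0.032231

3.22%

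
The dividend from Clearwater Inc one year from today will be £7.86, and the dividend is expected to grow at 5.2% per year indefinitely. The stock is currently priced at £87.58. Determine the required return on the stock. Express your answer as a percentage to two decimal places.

14.17%

P = D₁/(r − g) ⇒ r = D₁/P + g = £7.8600/£87.58 + 0.052 = 0.089747 + 0.052 = 0.141747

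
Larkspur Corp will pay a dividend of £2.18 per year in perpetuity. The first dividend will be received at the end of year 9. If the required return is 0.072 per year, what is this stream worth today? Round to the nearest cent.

Value at end of year 8: C / r = £2.18 / 0.072 = £30.2778
Discount to today: PV = £30.2778 / (1 + 0.072)^8 = £30.2778 / 1.744047 = £17.36

£17.36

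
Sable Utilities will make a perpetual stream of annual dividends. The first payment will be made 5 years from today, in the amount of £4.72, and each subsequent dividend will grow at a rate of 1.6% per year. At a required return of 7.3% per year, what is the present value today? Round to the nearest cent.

Value at end of year 4: C₁ / (r − g) = £4.72 / (0.073 − 0.016) = £82.8070
Discount to today: PV = £82.8070 / (1 + 0.073)^4 = £82.8070 / 1.325558 = £62.47

£62.47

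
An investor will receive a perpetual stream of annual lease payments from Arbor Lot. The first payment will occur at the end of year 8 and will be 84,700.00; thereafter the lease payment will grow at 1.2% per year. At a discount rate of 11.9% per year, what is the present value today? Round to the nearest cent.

Value at end of year 7: C₁ / (r − g) = 84,700.00 / (0.119 − 0.012) = 791,588.7850
Discount to today: PV = 791,588.7850 / (1 + 0.119)^7 = 791,588.7850 / 2.196902 = 360,320.55

360320.55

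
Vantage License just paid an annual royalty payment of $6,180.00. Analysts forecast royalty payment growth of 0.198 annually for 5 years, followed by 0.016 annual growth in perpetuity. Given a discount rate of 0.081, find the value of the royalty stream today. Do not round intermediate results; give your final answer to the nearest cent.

D_1 = 7403.64000
D_2 = 8869.56072
D_3 = 10625.73374
D_4 = 12729.62902
D_5 = 15250.09557
Terminal value at year 5: TV = D_5×(1+g_2)/(r−g_2) = 15494.09710/0.065 = 238370.72461
P_0 = D_1/(1+r)^1 + D_2/(1+r)^2 + D_3/(1+r)^3 + D_4/(1+r)^4 + D_5/(1+r)^5 + TV/(1+r)^5
    = 6848.88067 + 7590.15637 + 8411.66266 + 9322.08313 + 10331.04125 + 161482.12168 = 203985.94576

$203985.95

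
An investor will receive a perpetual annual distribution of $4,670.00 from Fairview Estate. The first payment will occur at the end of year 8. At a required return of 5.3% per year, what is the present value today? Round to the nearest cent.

Value at end of year 7: C / r = $4,670.00 / 0.053 = $88,113.2075
Discount to today: PV = $88,113.2075 / (1 + 0.053)^7 = $88,113.2075 / 1.435485 = $61,382.19

$61382.19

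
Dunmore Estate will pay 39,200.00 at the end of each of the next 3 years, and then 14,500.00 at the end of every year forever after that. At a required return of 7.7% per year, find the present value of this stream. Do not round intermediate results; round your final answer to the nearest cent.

PV of 3-year annuity: 39,200.00 × [1 − (1+0.077)^−3] / 0.077 = 101571.56187
Perpetuity value at year 3: 14,500.00 / 0.077 = 188311.68831
PV of perpetuity: 188311.68831 / (1+0.077)^3 = 150740.57487
Total PV = 101571.56187 + 150740.57487 = 252312.13673

252312.14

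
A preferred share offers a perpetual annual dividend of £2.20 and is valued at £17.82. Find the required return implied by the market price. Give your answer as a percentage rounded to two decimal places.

12.35%

P = C/r ⇒ r = C/P = £2.20/£17.82 = 0.123457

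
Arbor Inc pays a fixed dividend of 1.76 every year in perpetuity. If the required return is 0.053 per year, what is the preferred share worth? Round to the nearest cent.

Level perpetuity: PV = C / r = 1.76 / 0.053 = 33.21

33.21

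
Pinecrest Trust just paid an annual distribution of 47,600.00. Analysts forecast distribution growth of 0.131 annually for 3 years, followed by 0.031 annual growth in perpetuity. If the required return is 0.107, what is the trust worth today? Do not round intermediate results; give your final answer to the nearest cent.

837729.35

D_1 = 53835.60000
D_2 = 60888.06360
D_3 = 68864.39993
Terminal value at year 3: TV = D_3×(1+g_2)/(r−g_2) = 70999.19633/0.076 = 934199.95170
P_0 = D_1/(1+r)^1 + D_2/(1+r)^2 + D_3/(1+r)^3 + TV/(1+r)^3
    = 48631.97832 + 49686.33015 + 50763.54056 + 688647.50422 = 837729.35325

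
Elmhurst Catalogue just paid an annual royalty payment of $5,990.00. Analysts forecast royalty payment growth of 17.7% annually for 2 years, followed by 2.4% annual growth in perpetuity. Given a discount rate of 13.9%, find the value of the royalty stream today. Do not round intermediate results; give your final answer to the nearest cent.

D_1 = 7050.23000
D_2 = 8298.12071
Terminal value at year 2: TV = D_2×(1+g_2)/(r−g_2) = 8497.27561/0.115 = 73889.35310
P_0 = D_1/(1+r)^1 + D_2/(1+r)^2 + TV/(1+r)^2
    = 6189.84197 + 6396.35118 + 56955.33573 = 69541.52888

$69541.53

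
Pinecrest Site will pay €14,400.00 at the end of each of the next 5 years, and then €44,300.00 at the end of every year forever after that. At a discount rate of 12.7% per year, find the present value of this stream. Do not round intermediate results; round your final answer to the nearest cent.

€242879.30

PV of 5-year annuity: €14,400.00 × [1 − (1+0.127)^−5] / 0.127 = 51021.07603
Perpetuity value at year 5: €44,300.00 / 0.127 = 348818.89764
PV of perpetuity: 348818.89764 / (1+0.127)^5 = 191858.22624
Total PV = 51021.07603 + 191858.22624 = 242879.30227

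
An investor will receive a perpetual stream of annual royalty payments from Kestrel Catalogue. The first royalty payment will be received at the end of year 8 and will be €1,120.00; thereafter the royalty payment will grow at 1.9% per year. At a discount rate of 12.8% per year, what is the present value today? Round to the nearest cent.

Value at end of year 7: C₁ / (r − g) = €1,120.00 / (0.128 − 0.019) = €10,275.2294
Discount to today: PV = €10,275.2294 / (1 + 0.128)^7 = €10,275.2294 / 2.323612 = €4,422.09

€4422.09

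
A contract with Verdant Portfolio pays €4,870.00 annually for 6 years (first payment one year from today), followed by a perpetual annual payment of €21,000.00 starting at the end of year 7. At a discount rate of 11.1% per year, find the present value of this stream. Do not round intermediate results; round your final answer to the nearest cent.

PV of 6-year annuity: €4,870.00 × [1 − (1+0.111)^−6] / 0.111 = 20543.50375
Perpetuity value at year 6: €21,000.00 / 0.111 = 189189.18919
PV of perpetuity: 189189.18919 / (1+0.111)^6 = 100603.23875
Total PV = 20543.50375 + 100603.23875 = 121146.74249

€121146.74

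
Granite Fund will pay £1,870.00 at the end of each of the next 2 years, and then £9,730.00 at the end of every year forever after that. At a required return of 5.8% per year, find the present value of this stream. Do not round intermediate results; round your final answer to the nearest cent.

£153307.66

PV of 2-year annuity: £1,870.00 × [1 − (1+0.058)^−2] / 0.058 = 3438.07734
Perpetuity value at year 2: £9,730.00 / 0.058 = 167758.62069
PV of perpetuity: 167758.62069 / (1+0.058)^2 = 149869.58727
Total PV = 3438.07734 + 149869.58727 = 153307.66461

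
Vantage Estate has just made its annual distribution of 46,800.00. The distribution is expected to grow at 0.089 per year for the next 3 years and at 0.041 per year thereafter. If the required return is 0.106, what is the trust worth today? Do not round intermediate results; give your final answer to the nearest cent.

851614.53

D_1 = 50965.20000
D_2 = 55501.10280
D_3 = 60440.70095
Terminal value at year 3: TV = D_3×(1+g_2)/(r−g_2) = 62918.76969/0.065 = 967981.07212
P_0 = D_1/(1+r)^1 + D_2/(1+r)^2 + D_3/(1+r)^3 + TV/(1+r)^3
    = 46080.65099 + 45372.35889 + 44674.95374 + 715486.56676 = 851614.53038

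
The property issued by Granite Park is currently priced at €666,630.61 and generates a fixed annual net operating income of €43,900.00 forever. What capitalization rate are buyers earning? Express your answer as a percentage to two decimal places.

P = C/r ⇒ r = C/P = €43,900.00/€666,630.61 = 0.065854

6.59%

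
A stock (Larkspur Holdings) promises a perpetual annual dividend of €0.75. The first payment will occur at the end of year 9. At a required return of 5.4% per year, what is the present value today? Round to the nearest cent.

€9.12

Value at end of year 8: C / r = €0.75 / 0.054 = €13.8889
Discount to today: PV = €13.8889 / (1 + 0.054)^8 = €13.8889 / 1.523088 = €9.12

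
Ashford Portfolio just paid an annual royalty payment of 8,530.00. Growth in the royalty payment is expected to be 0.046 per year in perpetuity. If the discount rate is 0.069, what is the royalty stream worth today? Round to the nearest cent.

D₁ = D₀ × (1 + g) = 8,530.00 × 1.046 = 8,922.3800
Growing perpetuity: P = D₁ / (r − g) = 8,922.3800 / (0.069 − 0.046) = 387,929.57

387929.57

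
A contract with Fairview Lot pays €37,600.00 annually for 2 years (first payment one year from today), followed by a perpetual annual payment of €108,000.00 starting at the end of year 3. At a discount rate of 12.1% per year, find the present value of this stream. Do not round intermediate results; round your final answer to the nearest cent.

PV of 2-year annuity: €37,600.00 × [1 − (1+0.121)^−2] / 0.121 = 63462.51634
Perpetuity value at year 2: €108,000.00 / 0.121 = 892561.98347
PV of perpetuity: 892561.98347 / (1+0.121)^2 = 710276.03227
Total PV = 63462.51634 + 710276.03227 = 773738.54862

€773738.55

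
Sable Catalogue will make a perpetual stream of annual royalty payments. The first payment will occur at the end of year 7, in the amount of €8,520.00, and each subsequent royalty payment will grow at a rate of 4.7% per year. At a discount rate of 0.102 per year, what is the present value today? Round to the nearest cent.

€86494.27

Value at end of year 6: C₁ / (r − g) = €8,520.00 / (0.102 − 0.047) = €154,909.0909
Discount to today: PV = €154,909.0909 / (1 + 0.102)^6 = €154,909.0909 / 1.790975 = €86,494.27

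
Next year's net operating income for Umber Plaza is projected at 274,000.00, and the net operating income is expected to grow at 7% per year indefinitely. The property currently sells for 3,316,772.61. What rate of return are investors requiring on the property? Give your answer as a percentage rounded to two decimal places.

15.26%

P = D₁/(r − g) ⇒ r = D₁/P + g = 274,000.0000/3,316,772.61 + 0.07 = 0.082610 + 0.07 = 0.152610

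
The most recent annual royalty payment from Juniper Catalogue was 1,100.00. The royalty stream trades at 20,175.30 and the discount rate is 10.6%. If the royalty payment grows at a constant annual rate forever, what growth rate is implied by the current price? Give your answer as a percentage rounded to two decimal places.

P = D₀(1+g)/(r−g) ⇒ P(r−g) = D₀(1+g) ⇒ g(P+D₀) = P·r − D₀
g = (P·r − D₀)/(P + D₀) = (20,175.30×0.106 − 1,100.00) / (20,175.30 + 1,100.00) = 0.048816

4.88%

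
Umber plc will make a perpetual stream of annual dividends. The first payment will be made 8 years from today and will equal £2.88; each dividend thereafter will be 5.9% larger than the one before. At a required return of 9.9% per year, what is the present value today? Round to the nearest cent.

Value at end of year 7: C₁ / (r − g) = £2.88 / (0.099 − 0.059) = £72.0000
Discount to today: PV = £72.0000 / (1 + 0.099)^7 = £72.0000 / 1.936350 = £37.18

£37.18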